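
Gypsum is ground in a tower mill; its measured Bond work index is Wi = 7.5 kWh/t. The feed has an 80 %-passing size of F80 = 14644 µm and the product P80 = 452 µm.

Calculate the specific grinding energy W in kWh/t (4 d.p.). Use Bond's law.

W_Bond = 10·Wi·(1/√P₈₀ − 1/√F₈₀)
1/√452 = 0.047036;  1/√14644 = 0.008264
W = 10·7.5·(0.047036 − 0.008264) = 2.9079 kWh/t

W = 2.9079 kWh/t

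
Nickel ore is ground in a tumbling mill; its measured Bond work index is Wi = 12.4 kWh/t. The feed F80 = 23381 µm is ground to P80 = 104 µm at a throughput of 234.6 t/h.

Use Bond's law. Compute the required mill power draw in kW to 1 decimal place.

P = 2662.3 kW

Bond: W = 10·Wi·(1/√P80 − 1/√F80)
W = 10·12.4·(1/√104 − 1/√23381) = 10·12.4·(0.091518) = 11.3483 kWh/t
Mill draw = 11.3483 × 234.6 = 2662.3 kW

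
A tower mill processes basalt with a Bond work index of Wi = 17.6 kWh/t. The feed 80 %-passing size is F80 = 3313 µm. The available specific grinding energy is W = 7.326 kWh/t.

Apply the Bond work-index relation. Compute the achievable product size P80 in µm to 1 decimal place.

P80 = 287.3 µm

Bond: W = 10·Wi·(1/√P80 − 1/√F80)
P80^(−½) = W/(10 Wi) + F80^(−½)
  = 7.3260/(10·17.6) + 1/√3313 = 0.041625 + 0.017374 = 0.058999
P80 = (1/0.058999)² = 16.9496² = 287.29 µm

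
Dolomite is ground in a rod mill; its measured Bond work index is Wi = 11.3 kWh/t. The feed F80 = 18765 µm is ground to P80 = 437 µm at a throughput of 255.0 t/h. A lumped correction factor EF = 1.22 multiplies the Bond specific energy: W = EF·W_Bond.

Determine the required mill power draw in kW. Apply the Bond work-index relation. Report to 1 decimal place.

W_Bond = 10·Wi·(1/√P₈₀ − 1/√F₈₀)
W = 10·11.3·(1/√437 − 1/√18765) = 10·11.3·(0.040536) = 4.5806 kWh/t
Corrected W = EF·W_Bond = 1.22·4.5806 = 5.5884 kWh/t
Mill draw = 5.5884 × 255.0 = 1425.0 kW

P = 1425.0 kW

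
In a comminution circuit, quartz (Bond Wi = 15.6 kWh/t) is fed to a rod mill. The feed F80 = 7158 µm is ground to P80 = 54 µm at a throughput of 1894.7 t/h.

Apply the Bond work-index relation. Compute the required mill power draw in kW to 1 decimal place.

W = 10·Wi·[P80^(−½) − F80^(−½)]
W = 10·15.6·(1/√54 − 1/√7158) = 10·15.6·(0.124263) = 19.3850 kWh/t
Power = W × throughput = 19.3850 kWh/t × 1894.7 t/h = 36728.8 kW

P = 36728.8 kW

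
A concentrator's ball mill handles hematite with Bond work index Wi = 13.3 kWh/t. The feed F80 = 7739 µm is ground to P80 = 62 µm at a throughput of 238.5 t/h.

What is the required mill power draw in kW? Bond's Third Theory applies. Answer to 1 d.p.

W = 10 Wi (1/√P80 − 1/√F80)  [Bond]
W = 10·13.3·(1/√62 − 1/√7739) = 10·13.3·(0.115633) = 15.3792 kWh/t
Mill draw = 15.3792 × 238.5 = 3667.9 kW

P = 3667.9 kW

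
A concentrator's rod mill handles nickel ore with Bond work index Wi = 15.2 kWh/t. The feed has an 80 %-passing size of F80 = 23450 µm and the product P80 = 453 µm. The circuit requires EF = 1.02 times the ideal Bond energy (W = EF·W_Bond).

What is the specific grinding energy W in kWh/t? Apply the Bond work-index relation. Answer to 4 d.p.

W = 6.2720 kWh/t

W = 10 Wi / √P80 − 10 Wi / √F80
1/√453 = 0.046984;  1/√23450 = 0.006530
W = 10·15.2·(0.046984 − 0.006530) = 6.1490 kWh/t
Apply correction: 6.1490 × 1.02 = 6.2720 kWh/t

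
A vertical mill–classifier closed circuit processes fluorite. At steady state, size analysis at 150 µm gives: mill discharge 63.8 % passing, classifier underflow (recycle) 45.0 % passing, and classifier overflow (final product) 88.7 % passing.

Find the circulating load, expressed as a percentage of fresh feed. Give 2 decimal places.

CL = 132.45 %

Classifier node, passing 150 µm:
Fd + Rd = Ru + Fo ⇒ R/F = (o−d)/(d−u)
r = (88.7 − 63.8)/(63.8 − 45.0) = 24.9/18.8 = 1.3245
CL = 100·r = 132.45 %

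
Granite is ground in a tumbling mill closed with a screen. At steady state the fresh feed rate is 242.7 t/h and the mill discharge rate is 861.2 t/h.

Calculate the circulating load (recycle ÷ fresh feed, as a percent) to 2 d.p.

CL = 254.84 %

Discharge = new feed + return, hence
R = M − F = 861.2 − 242.7 = 618.5 t/h
CL = 100·R/F = 100·618.5/242.7 = 254.84 %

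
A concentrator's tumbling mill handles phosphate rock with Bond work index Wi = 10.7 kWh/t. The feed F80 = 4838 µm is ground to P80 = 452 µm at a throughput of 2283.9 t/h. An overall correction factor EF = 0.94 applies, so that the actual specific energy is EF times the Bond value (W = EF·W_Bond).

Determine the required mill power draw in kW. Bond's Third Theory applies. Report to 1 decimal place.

W = 10 Wi (P80^-0.5 − F80^-0.5)
W = 10·10.7·(1/√452 − 1/√4838) = 10·10.7·(0.032659) = 3.4945 kWh/t
Corrected W = EF·W_Bond = 0.94·3.4945 = 3.2849 kWh/t
P = W·T = 3.2849·2283.9 = 7502.3 kW

P = 7502.3 kW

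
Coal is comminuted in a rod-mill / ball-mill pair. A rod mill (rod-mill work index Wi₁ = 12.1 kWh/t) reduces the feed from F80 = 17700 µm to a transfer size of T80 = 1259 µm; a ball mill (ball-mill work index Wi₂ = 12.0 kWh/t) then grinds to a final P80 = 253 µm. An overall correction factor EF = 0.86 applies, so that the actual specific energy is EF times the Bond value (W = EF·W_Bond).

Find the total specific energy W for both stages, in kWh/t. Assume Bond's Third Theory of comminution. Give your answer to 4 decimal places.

W = 5.7302 kWh/t

W = 10 Wi (P80^-0.5 − F80^-0.5)
Stage 1 (17700→1259 µm, Wi₁=12.1): W₁ = 10·12.1·(0.028183 − 0.007516) = 2.5007 kWh/t
Stage 2 (1259→253 µm, Wi₂=12.0): W₂ = 10·12.0·(0.062869 − 0.028183) = 4.1624 kWh/t
W = W₁ + W₂ = 2.5007 + 4.1624 = 6.6630 kWh/t
Corrected W = EF·W_Bond = 0.86·6.6630 = 5.7302 kWh/t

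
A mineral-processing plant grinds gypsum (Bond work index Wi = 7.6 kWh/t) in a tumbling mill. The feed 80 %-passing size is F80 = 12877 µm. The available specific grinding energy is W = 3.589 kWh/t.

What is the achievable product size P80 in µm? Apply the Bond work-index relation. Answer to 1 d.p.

Bond:  W = 10 Wi (1/√P − 1/√F)
P80^-0.5 = F80^-0.5 + W/(10 Wi)
  = 3.5890/(10·7.6) + 1/√12877 = 0.047224 + 0.008812 = 0.056036
P80 = (1/0.056036)² = 17.8457² = 318.47 µm

P80 = 318.5 µm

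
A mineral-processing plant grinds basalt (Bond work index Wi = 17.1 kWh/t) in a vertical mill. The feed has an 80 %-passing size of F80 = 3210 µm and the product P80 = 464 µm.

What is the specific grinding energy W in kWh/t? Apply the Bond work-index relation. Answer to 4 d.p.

W = 10·Wi·(P80^(-½) − F80^(-½))
1/√464 = 0.046424;  1/√3210 = 0.017650
W = 10·17.1·(0.046424 − 0.017650) = 4.9203 kWh/t

W = 4.9203 kWh/t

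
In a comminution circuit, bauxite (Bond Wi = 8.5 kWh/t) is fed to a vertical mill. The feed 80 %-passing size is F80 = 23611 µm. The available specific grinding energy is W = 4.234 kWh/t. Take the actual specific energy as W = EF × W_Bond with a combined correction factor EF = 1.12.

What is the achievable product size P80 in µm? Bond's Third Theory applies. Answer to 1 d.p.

P80 = 384.7 µm

W = 10 Wi (1/√P80 − 1/√F80)  [Bond]
W_Bond = W / EF = 4.234 / 1.12 = 3.7804 kWh/t
P80^(−½) = W_Bond/(10 Wi) + F80^(−½)
  = 3.7804/(10·8.5) + 1/√23611 = 0.044475 + 0.006508 = 0.050983
P80 = (1/0.050983)² = 19.6145² = 384.73 µm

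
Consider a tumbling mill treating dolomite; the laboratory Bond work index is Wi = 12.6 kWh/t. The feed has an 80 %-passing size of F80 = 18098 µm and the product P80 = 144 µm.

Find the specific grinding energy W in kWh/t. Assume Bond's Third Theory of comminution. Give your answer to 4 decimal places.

Bond:  W = 10 Wi (1/√P − 1/√F)
1/√144 = 0.083333;  1/√18098 = 0.007433
W = 10·12.6·(0.083333 − 0.007433) = 9.5634 kWh/t

W = 9.5634 kWh/t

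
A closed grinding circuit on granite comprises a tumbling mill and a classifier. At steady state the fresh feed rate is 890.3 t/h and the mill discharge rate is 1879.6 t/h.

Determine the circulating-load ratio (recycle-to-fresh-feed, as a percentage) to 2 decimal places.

Mill node: discharge = fresh + recycle.
R = M − F = 1879.6 − 890.3 = 989.3 t/h
CL = 100·R/F = 100·989.3/890.3 = 111.12 %

CL = 111.12 %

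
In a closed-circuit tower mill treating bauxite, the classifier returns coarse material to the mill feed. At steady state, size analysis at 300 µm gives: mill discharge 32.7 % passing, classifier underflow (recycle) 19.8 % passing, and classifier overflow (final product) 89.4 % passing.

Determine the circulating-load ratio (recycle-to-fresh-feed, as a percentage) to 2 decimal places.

CL = 439.53 %

Let r = R/F. Size balance at 300 µm:
d + r·d = r·u + o → r(d−u) = o−d
r = (89.4 − 32.7)/(32.7 − 19.8) = 56.7/12.9 = 4.3953
CL = 100·r = 439.53 %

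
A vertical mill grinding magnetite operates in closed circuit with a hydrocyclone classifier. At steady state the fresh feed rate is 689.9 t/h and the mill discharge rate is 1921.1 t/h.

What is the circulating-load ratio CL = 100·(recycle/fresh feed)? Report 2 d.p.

Discharge = new feed + return, hence
R = M − F = 1921.1 − 689.9 = 1231.2 t/h
CL = 100·R/F = 100·1231.2/689.9 = 178.46 %

CL = 178.46 %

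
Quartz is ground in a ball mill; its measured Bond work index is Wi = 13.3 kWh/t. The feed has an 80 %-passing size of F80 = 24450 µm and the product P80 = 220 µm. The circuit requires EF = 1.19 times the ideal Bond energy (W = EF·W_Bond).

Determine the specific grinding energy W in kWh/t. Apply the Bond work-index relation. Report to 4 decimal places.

W = 9.6584 kWh/t

Bond:  W = 10 Wi (1/√P − 1/√F)
1/√220 = 0.067420;  1/√24450 = 0.006395
W = 10·13.3·(0.067420 − 0.006395) = 8.1163 kWh/t
Corrected W = EF·W_Bond = 1.19·8.1163 = 9.6584 kWh/t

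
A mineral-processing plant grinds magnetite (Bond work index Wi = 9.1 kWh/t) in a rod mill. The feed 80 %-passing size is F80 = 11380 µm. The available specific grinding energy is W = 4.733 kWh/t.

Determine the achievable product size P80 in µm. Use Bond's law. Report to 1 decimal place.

W = 10 Wi (P80^-0.5 − F80^-0.5)
P80^-0.5 = F80^-0.5 + W/(10 Wi)
  = 4.7330/(10·9.1) + 1/√11380 = 0.052011 + 0.009374 = 0.061385
P80 = (1/0.061385)² = 16.2906² = 265.38 µm

P80 = 265.4 µm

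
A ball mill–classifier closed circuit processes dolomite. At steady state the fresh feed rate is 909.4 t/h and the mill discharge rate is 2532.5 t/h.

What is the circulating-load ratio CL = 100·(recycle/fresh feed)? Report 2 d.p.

CL = 178.48 %

M = F + R at steady state, so:
R = M − F = 2532.5 − 909.4 = 1623.1 t/h
CL = 100·R/F = 100·1623.1/909.4 = 178.48 %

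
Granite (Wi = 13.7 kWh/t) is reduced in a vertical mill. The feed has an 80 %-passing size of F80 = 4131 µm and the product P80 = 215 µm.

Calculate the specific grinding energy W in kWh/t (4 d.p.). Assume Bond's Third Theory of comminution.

W_Bond = 10·Wi·(1/√P₈₀ − 1/√F₈₀)
1/√215 = 0.068199;  1/√4131 = 0.015559
W = 10·13.7·(0.068199 − 0.015559) = 7.2118 kWh/t

W = 7.2118 kWh/t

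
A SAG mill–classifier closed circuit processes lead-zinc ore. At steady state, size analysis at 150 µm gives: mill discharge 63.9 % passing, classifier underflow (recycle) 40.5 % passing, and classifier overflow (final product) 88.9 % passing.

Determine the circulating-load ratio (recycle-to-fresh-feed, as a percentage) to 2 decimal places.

CL = 106.84 %

Classifier node, passing 150 µm:
Fd + Rd = Ru + Fo ⇒ R/F = (o−d)/(d−u)
r = (88.9 − 63.9)/(63.9 − 40.5) = 25.0/23.4 = 1.0684
CL = 100·r = 106.84 %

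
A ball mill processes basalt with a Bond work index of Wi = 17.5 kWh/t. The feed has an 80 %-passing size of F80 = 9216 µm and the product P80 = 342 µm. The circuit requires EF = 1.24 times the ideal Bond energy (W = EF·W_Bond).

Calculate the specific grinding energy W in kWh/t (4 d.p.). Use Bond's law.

W = 9.4736 kWh/t

W = 10 Wi (P80^-0.5 − F80^-0.5)
1/√342 = 0.054074;  1/√9216 = 0.010417
W = 10·17.5·(0.054074 − 0.010417) = 7.6400 kWh/t
W_actual = 1.24 × 7.6400 = 9.4736 kWh/t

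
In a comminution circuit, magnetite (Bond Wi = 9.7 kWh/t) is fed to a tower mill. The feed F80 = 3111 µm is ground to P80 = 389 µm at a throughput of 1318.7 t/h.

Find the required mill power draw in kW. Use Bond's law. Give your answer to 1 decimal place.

W_Bond = 10·Wi·(1/√P₈₀ − 1/√F₈₀)
W = 10·9.7·(1/√389 − 1/√3111) = 10·9.7·(0.032773) = 3.1790 kWh/t
P_mill = W·ṁ = 3.1790·1318.7 = 4192.2 kW

P = 4192.2 kW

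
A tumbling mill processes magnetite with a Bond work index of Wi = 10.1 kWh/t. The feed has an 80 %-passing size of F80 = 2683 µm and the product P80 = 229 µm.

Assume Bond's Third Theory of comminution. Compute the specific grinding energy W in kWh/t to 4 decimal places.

Bond: W = 10·Wi·(1/√P80 − 1/√F80)
1/√229 = 0.066082;  1/√2683 = 0.019306
W = 10·10.1·(0.066082 − 0.019306) = 4.7244 kWh/t

W = 4.7244 kWh/t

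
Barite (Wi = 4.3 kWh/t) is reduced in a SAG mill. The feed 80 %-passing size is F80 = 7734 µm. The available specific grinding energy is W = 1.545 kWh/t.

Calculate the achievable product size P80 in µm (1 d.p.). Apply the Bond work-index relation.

P80 = 446.9 µm

W = 10·Wi·[P80^(−½) − F80^(−½)]
⇒ 1/√P80 = W/(10·Wi) + 1/√F80
  = 1.5450/(10·4.3) + 1/√7734 = 0.035930 + 0.011371 = 0.047301
P80 = (1/0.047301)² = 21.1411² = 446.95 µm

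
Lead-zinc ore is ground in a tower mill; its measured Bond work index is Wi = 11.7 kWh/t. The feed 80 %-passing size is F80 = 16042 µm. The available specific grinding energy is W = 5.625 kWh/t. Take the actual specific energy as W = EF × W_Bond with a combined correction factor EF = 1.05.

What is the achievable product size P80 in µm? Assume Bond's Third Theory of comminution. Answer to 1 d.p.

W_Bond = 10·Wi·(1/√P₈₀ − 1/√F₈₀)
W_Bond = W / EF = 5.625 / 1.05 = 5.3571 kWh/t
1/√P80 = 1/√F80 + W_Bond/(10·Wi)
  = 5.3571/(10·11.7) + 1/√16042 = 0.045788 + 0.007895 = 0.053683
P80 = (1/0.053683)² = 18.6279² = 347.00 µm

P80 = 347.0 µm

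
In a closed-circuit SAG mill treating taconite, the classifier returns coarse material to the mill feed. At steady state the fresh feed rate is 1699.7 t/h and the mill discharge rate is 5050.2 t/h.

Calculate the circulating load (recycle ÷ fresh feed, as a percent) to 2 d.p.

CL = 197.12 %

Mill node: discharge = fresh + recycle.
R = M − F = 5050.2 − 1699.7 = 3350.5 t/h
CL = 100·R/F = 100·3350.5/1699.7 = 197.12 %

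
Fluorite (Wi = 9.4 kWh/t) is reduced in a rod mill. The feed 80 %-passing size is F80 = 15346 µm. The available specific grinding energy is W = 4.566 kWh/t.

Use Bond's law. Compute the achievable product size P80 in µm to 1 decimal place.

Bond:  W = 10 Wi (1/√P − 1/√F)
1/√P80 = 1/√F80 + W/(10·Wi)
  = 4.5660/(10·9.4) + 1/√15346 = 0.048574 + 0.008072 = 0.056647
P80 = (1/0.056647)² = 17.6532² = 311.64 µm

P80 = 311.6 µm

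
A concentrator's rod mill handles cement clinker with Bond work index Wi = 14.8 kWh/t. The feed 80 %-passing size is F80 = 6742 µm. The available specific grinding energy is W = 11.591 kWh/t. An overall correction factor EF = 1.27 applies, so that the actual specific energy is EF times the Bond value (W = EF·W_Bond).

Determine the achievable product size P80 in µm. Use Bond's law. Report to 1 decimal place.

W = 10·Wi·(P80^(-½) − F80^(-½))
W_Bond = W / EF = 11.591 / 1.27 = 9.1268 kWh/t
⇒ 1/√P80 = W_Bond/(10·Wi) + 1/√F80
  = 9.1268/(10·14.8) + 1/√6742 = 0.061667 + 0.012179 = 0.073846
P80 = (1/0.073846)² = 13.5417² = 183.38 µm

P80 = 183.4 µm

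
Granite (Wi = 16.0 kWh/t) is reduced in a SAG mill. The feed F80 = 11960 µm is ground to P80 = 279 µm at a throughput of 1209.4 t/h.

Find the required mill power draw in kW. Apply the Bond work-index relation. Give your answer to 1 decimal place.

W_Bond = 10·Wi·(1/√P₈₀ − 1/√F₈₀)
W = 10·16.0·(1/√279 − 1/√11960) = 10·16.0·(0.050724) = 8.1159 kWh/t
Power = W × throughput = 8.1159 kWh/t × 1209.4 t/h = 9815.4 kW

P = 9815.4 kW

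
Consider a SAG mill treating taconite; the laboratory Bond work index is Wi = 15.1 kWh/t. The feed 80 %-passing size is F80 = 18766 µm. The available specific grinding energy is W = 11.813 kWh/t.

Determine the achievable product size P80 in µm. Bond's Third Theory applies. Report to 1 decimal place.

P80 = 136.7 µm

Bond: W = 10·Wi·(1/√P80 − 1/√F80)
⇒ 1/√P80 = W/(10·Wi) + 1/√F80
  = 11.8130/(10·15.1) + 1/√18766 = 0.078232 + 0.007300 = 0.085532
P80 = (1/0.085532)² = 11.6916² = 136.69 µm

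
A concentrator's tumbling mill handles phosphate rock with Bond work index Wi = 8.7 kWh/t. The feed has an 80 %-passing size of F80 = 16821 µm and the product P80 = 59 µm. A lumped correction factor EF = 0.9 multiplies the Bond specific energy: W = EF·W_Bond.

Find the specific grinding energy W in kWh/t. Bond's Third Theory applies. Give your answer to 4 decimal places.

Bond: W = 10·Wi·(1/√P80 − 1/√F80)
1/√59 = 0.130189;  1/√16821 = 0.007710
W = 10·8.7·(0.130189 − 0.007710) = 10.6556 kWh/t
With EF = 0.9: W = 10.6556·0.9 = 9.5901 kWh/t

W = 9.5901 kWh/t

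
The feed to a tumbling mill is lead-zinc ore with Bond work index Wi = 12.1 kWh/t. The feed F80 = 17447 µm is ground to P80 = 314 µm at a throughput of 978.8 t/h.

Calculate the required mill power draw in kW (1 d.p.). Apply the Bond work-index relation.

W = 10·Wi·(P80^(-½) − F80^(-½))
W = 10·12.1·(1/√314 − 1/√17447) = 10·12.1·(0.048863) = 5.9124 kWh/t
Mill draw = 5.9124 × 978.8 = 5787.0 kW

P = 5787.0 kW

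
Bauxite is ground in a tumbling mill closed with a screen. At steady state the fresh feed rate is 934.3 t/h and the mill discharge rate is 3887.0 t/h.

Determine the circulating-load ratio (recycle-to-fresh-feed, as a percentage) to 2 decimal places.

Mill node: discharge = fresh + recycle.
R = M − F = 3887.0 − 934.3 = 2952.7 t/h
CL = 100·R/F = 100·2952.7/934.3 = 316.03 %

CL = 316.03 %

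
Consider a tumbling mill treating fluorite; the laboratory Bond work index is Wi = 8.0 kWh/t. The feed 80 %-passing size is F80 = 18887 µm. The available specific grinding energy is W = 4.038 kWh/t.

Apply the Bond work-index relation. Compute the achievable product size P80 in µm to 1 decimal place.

P80 = 299.8 µm

W = 10 Wi / √P80 − 10 Wi / √F80
⇒ 1/√P80 = W/(10 Wi) + 1/√F80
  = 4.0380/(10·8.0) + 1/√18887 = 0.050475 + 0.007276 = 0.057751
P80 = (1/0.057751)² = 17.3156² = 299.83 µm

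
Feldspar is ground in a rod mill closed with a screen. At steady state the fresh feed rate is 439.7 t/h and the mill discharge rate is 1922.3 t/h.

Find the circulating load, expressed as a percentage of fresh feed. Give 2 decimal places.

M = F + R at steady state, so:
R = M − F = 1922.3 − 439.7 = 1482.6 t/h
CL = 100·R/F = 100·1482.6/439.7 = 337.18 %

CL = 337.18 %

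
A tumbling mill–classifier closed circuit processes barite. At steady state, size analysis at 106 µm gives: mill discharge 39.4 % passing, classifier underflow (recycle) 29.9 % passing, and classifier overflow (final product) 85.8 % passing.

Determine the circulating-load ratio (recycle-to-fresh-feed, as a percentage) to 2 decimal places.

Balance %-passing 106 µm (r = R/F):
d + r·d = r·u + o → r(d−u) = o−d
r = (85.8 − 39.4)/(39.4 − 29.9) = 46.4/9.5 = 4.8842
CL = 100·r = 488.42 %

CL = 488.42 %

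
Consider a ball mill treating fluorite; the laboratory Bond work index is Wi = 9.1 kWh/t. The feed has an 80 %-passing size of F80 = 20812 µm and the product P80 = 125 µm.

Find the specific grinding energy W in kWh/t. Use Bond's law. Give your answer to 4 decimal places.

W = 10·Wi·(P80^(-½) − F80^(-½))
1/√125 = 0.089443;  1/√20812 = 0.006932
W = 10·9.1·(0.089443 − 0.006932) = 7.5085 kWh/t

W = 7.5085 kWh/t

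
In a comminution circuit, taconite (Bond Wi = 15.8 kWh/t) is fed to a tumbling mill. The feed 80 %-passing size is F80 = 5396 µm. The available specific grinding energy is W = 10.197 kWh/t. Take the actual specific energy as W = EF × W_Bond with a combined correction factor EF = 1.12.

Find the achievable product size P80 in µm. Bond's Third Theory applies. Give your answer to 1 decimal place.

P80 = 197.1 µm

W_Bond = 10·Wi·(1/√P₈₀ − 1/√F₈₀)
W_Bond = W / EF = 10.197 / 1.12 = 9.1045 kWh/t
⇒ 1/√P80 = W_Bond/(10 Wi) + 1/√F80
  = 9.1045/(10·15.8) + 1/√5396 = 0.057623 + 0.013613 = 0.071237
P80 = (1/0.071237)² = 14.0377² = 197.06 µm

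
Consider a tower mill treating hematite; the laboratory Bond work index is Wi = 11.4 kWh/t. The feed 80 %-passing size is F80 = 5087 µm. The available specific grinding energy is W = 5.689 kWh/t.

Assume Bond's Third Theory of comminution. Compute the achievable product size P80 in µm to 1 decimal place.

P80 = 244.7 µm

W = 10·Wi·(P80^(-½) − F80^(-½))
P80^-0.5 = F80^-0.5 + W/(10 Wi)
  = 5.6890/(10·11.4) + 1/√5087 = 0.049904 + 0.014021 = 0.063924
P80 = (1/0.063924)² = 15.6435² = 244.72 µm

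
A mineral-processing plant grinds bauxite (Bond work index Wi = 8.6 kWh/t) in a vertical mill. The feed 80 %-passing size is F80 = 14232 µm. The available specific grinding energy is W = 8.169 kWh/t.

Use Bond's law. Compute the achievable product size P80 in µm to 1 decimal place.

W = 10·Wi·(P80^(-½) − F80^(-½))
⇒ 1/√P80 = W/(10·Wi) + 1/√F80
  = 8.1690/(10·8.6) + 1/√14232 = 0.094988 + 0.008382 = 0.103371
P80 = (1/0.103371)² = 9.6739² = 93.58 µm

P80 = 93.6 µm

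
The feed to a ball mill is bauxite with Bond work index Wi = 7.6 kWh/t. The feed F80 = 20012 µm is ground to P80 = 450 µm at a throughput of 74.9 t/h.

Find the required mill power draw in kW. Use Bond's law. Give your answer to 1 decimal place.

P = 228.1 kW

Bond:  W = 10 Wi (1/√P − 1/√F)
W = 10·7.6·(1/√450 − 1/√20012) = 10·7.6·(0.040072) = 3.0454 kWh/t
P_mill = W·ṁ = 3.0454·74.9 = 228.1 kW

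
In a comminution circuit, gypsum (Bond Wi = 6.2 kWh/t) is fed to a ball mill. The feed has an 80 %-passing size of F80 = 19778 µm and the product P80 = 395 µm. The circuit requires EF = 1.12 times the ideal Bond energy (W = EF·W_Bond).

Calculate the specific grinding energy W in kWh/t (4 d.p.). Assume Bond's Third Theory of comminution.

W = 10 Wi (P80^-0.5 − F80^-0.5)
1/√395 = 0.050315;  1/√19778 = 0.007111
W = 10·6.2·(0.050315 − 0.007111) = 2.6787 kWh/t
Corrected W = EF·W_Bond = 1.12·2.6787 = 3.0001 kWh/t

W = 3.0001 kWh/t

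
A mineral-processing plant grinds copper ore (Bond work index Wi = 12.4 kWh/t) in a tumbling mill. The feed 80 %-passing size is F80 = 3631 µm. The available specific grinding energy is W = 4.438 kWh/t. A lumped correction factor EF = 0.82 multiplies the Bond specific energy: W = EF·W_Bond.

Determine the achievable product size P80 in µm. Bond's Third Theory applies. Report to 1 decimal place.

W = 10·Wi·(P80^(-½) − F80^(-½))
W_Bond = W / EF = 4.438 / 0.82 = 5.4122 kWh/t
⇒ 1/√P80 = W_Bond/(10·Wi) + 1/√F80
  = 5.4122/(10·12.4) + 1/√3631 = 0.043647 + 0.016595 = 0.060242
P80 = (1/0.060242)² = 16.5997² = 275.55 µm

P80 = 275.5 µm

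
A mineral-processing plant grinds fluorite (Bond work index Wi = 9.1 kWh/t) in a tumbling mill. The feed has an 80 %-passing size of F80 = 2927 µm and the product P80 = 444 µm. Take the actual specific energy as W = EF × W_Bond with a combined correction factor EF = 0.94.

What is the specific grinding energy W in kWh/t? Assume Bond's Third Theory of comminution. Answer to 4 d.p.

W = 10 Wi (P80^-0.5 − F80^-0.5)
1/√444 = 0.047458;  1/√2927 = 0.018484
W = 10·9.1·(0.047458 − 0.018484) = 2.6367 kWh/t
With EF = 0.94: W = 2.6367·0.94 = 2.4785 kWh/t

W = 2.4785 kWh/t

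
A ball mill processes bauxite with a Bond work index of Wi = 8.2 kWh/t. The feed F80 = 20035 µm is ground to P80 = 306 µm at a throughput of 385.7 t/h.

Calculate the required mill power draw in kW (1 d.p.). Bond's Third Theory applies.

P = 1584.6 kW

W = 10·Wi·[P80^(−½) − F80^(−½)]
W = 10·8.2·(1/√306 − 1/√20035) = 10·8.2·(0.050101) = 4.1083 kWh/t
P = W·T = 4.1083·385.7 = 1584.6 kW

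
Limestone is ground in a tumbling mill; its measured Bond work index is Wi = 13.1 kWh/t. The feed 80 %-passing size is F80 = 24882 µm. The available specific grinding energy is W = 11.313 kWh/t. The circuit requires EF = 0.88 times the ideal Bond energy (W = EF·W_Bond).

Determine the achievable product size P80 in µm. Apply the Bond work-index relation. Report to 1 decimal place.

W = 10 Wi / √P80 − 10 Wi / √F80
W_Bond = W / EF = 11.313 / 0.88 = 12.8557 kWh/t
⇒ 1/√P80 = W_Bond/(10 Wi) + 1/√F80
  = 12.8557/(10·13.1) + 1/√24882 = 0.098135 + 0.006340 = 0.104475
P80 = (1/0.104475)² = 9.5717² = 91.62 µm

P80 = 91.6 µm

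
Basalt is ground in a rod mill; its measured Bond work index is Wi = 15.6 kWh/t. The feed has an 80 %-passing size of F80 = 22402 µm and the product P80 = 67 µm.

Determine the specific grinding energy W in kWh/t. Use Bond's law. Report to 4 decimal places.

W = 18.0162 kWh/t

Bond:  W = 10 Wi (1/√P − 1/√F)
1/√67 = 0.122169;  1/√22402 = 0.006681
W = 10·15.6·(0.122169 − 0.006681) = 18.0162 kWh/t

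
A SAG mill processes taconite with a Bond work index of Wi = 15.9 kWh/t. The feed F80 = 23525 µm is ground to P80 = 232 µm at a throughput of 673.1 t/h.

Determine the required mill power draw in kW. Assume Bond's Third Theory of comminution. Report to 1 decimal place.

Bond:  W = 10 Wi (1/√P − 1/√F)
W = 10·15.9·(1/√232 − 1/√23525) = 10·15.9·(0.059133) = 9.4022 kWh/t
P = W·T = 9.4022·673.1 = 6328.6 kW

P = 6328.6 kW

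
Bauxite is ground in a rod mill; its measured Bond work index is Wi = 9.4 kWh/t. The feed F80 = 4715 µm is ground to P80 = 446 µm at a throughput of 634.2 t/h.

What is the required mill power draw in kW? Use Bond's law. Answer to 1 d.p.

P = 1954.7 kW

W = 10 Wi (P80^-0.5 − F80^-0.5)
W = 10·9.4·(1/√446 − 1/√4715) = 10·9.4·(0.032788) = 3.0821 kWh/t
P_mill = W·ṁ = 3.0821·634.2 = 1954.7 kW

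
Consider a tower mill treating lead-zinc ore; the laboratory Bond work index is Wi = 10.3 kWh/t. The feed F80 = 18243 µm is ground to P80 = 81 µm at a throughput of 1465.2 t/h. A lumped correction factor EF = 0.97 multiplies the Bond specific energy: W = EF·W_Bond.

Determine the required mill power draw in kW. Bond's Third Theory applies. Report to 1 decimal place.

P = 15181.5 kW

W = 10·Wi·[P80^(−½) − F80^(−½)]
W = 10·10.3·(1/√81 − 1/√18243) = 10·10.3·(0.103707) = 10.6819 kWh/t
With EF = 0.97: W = 10.6819·0.97 = 10.3614 kWh/t
P = W·T = 10.3614·1465.2 = 15181.5 kW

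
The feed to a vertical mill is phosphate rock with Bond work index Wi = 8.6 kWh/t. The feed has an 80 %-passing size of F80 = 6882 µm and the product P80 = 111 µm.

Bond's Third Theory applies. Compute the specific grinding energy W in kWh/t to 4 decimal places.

Bond: W = 10·Wi·(1/√P80 − 1/√F80)
1/√111 = 0.094916;  1/√6882 = 0.012054
W = 10·8.6·(0.094916 − 0.012054) = 7.1261 kWh/t

W = 7.1261 kWh/t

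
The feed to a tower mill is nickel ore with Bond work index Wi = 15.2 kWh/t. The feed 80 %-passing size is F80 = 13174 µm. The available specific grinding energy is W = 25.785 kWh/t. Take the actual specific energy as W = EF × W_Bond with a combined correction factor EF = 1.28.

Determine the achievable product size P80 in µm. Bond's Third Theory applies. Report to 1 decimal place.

W = 10 Wi (P80^-0.5 − F80^-0.5)
W_Bond = W / EF = 25.785 / 1.28 = 20.1445 kWh/t
P80^(−½) = W_Bond/(10 Wi) + F80^(−½)
  = 20.1445/(10·15.2) + 1/√13174 = 0.132530 + 0.008712 = 0.141242
P80 = (1/0.141242)² = 7.0800² = 50.13 µm

P80 = 50.1 µm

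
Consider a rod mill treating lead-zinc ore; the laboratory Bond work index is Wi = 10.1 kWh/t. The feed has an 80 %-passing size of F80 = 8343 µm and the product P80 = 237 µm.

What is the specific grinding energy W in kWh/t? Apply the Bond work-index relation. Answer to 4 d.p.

W = 5.4549 kWh/t

Bond:  W = 10 Wi (1/√P − 1/√F)
1/√237 = 0.064957;  1/√8343 = 0.010948
W = 10·10.1·(0.064957 − 0.010948) = 5.4549 kWh/t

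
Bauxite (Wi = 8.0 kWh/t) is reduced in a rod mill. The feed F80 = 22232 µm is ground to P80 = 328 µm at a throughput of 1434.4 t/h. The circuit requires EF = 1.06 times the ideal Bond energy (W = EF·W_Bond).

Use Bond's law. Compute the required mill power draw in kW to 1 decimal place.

W = 10·Wi·[P80^(−½) − F80^(−½)]
W = 10·8.0·(1/√328 − 1/√22232) = 10·8.0·(0.048509) = 3.8807 kWh/t
With EF = 1.06: W = 3.8807·1.06 = 4.1136 kWh/t
Mill draw = 4.1136 × 1434.4 = 5900.5 kW

P = 5900.5 kW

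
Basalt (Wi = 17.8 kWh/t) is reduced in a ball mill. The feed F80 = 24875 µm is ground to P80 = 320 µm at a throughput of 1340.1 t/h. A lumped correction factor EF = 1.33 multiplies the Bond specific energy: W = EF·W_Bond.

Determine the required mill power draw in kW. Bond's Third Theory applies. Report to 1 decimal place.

W = 10 Wi (P80^-0.5 − F80^-0.5)
W = 10·17.8·(1/√320 − 1/√24875) = 10·17.8·(0.049561) = 8.8219 kWh/t
Corrected W = EF·W_Bond = 1.33·8.8219 = 11.7331 kWh/t
Power = W × throughput = 11.7331 kWh/t × 1340.1 t/h = 15723.6 kW

P = 15723.6 kW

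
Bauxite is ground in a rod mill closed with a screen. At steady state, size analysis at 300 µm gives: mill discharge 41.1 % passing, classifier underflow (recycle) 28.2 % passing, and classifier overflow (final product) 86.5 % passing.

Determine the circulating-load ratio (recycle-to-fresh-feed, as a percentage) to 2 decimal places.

Let r = R/F. Size balance at 300 µm:
Fd + Rd = Ru + Fo ⇒ R/F = (o−d)/(d−u)
r = (86.5 − 41.1)/(41.1 − 28.2) = 45.4/12.9 = 3.5194
CL = 100·r = 351.94 %

CL = 351.94 %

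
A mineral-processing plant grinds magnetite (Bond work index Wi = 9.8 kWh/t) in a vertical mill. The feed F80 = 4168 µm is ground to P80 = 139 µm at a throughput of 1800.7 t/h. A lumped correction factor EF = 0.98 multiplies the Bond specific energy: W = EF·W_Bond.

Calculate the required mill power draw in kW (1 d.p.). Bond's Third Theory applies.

P = 11989.8 kW

W = 10·Wi·(P80^(-½) − F80^(-½))
W = 10·9.8·(1/√139 − 1/√4168) = 10·9.8·(0.069329) = 6.7943 kWh/t
Corrected W = EF·W_Bond = 0.98·6.7943 = 6.6584 kWh/t
P_mill = W·ṁ = 6.6584·1800.7 = 11989.8 kW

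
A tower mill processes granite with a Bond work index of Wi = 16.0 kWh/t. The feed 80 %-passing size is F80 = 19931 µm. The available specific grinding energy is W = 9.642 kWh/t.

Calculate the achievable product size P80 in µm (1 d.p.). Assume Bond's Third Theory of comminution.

P80 = 220.5 µm

W = 10 Wi / √P80 − 10 Wi / √F80
P80^-0.5 = F80^-0.5 + W/(10 Wi)
  = 9.6420/(10·16.0) + 1/√19931 = 0.060262 + 0.007083 = 0.067346
P80 = (1/0.067346)² = 14.8487² = 220.48 µm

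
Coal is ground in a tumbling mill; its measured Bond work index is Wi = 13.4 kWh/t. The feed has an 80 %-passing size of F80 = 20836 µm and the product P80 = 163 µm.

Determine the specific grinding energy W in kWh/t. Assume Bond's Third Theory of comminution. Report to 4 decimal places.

W = 10·Wi·(P80^(-½) − F80^(-½))
1/√163 = 0.078326;  1/√20836 = 0.006928
W = 10·13.4·(0.078326 − 0.006928) = 9.5674 kWh/t

W = 9.5674 kWh/t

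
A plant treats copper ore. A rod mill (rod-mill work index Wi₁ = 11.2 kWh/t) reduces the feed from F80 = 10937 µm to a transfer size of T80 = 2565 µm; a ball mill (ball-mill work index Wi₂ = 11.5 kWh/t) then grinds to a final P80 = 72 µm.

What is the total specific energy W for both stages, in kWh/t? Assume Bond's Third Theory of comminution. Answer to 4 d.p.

W = 12.4227 kWh/t

W = 10 Wi / √P80 − 10 Wi / √F80
Stage 1 (10937→2565 µm, Wi₁=11.2): W₁ = 10·11.2·(0.019745 − 0.009562) = 1.1405 kWh/t
Stage 2 (2565→72 µm, Wi₂=11.5): W₂ = 10·11.5·(0.117851 − 0.019745) = 11.2822 kWh/t
W = W₁ + W₂ = 1.1405 + 11.2822 = 12.4227 kWh/t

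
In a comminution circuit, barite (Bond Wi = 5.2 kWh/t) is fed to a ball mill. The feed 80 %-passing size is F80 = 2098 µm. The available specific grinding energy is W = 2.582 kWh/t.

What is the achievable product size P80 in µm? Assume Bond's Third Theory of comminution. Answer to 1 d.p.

P80 = 195.7 µm

W = 10 Wi / √P80 − 10 Wi / √F80
⇒ 1/√P80 = W/(10 Wi) + 1/√F80
  = 2.5820/(10·5.2) + 1/√2098 = 0.049654 + 0.021832 = 0.071486
P80 = (1/0.071486)² = 13.9887² = 195.69 µm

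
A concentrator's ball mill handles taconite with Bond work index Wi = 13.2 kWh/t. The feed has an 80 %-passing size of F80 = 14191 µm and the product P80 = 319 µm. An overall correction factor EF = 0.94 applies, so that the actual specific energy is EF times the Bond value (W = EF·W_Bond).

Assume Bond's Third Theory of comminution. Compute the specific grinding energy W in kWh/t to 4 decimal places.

W = 5.9056 kWh/t

W = 10 Wi / √P80 − 10 Wi / √F80
1/√319 = 0.055989;  1/√14191 = 0.008394
W = 10·13.2·(0.055989 − 0.008394) = 6.2825 kWh/t
With EF = 0.94: W = 6.2825·0.94 = 5.9056 kWh/t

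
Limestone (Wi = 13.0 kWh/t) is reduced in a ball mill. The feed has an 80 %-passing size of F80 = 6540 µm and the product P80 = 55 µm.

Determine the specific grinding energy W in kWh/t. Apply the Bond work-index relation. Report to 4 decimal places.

Bond:  W = 10 Wi (1/√P − 1/√F)
1/√55 = 0.134840;  1/√6540 = 0.012365
W = 10·13.0·(0.134840 − 0.012365) = 15.9217 kWh/t

W = 15.9217 kWh/t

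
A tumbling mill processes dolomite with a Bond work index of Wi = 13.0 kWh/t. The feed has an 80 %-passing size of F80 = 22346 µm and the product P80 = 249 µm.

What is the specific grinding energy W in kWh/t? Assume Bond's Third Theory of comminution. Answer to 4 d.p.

W = 10 Wi / √P80 − 10 Wi / √F80
1/√249 = 0.063372;  1/√22346 = 0.006690
W = 10·13.0·(0.063372 − 0.006690) = 7.3688 kWh/t

W = 7.3688 kWh/t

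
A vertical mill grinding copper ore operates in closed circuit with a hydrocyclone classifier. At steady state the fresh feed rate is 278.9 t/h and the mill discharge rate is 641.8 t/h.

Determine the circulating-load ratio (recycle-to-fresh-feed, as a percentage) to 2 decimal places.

CL = 130.12 %

Steady state: M = F + R.
R = M − F = 641.8 − 278.9 = 362.9 t/h
CL = 100·R/F = 100·362.9/278.9 = 130.12 %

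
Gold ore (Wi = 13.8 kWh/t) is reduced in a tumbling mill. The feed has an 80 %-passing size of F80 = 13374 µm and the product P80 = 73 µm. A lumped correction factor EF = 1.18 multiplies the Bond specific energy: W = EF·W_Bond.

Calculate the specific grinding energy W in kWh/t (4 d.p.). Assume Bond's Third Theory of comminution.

W = 10 Wi (P80^-0.5 − F80^-0.5)
1/√73 = 0.117041;  1/√13374 = 0.008647
W = 10·13.8·(0.117041 − 0.008647) = 14.9584 kWh/t
W_actual = 1.18 × 14.9584 = 17.6509 kWh/t

W = 17.6509 kWh/t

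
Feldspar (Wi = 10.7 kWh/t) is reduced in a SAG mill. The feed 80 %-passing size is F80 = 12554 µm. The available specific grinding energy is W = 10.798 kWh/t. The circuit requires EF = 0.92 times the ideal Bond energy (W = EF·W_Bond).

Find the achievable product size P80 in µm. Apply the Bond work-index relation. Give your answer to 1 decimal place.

P80 = 71.1 µm

Bond: W = 10·Wi·(1/√P80 − 1/√F80)
W_Bond = W / EF = 10.798 / 0.92 = 11.7370 kWh/t
1/√P80 = 1/√F80 + W_Bond/(10·Wi)
  = 11.7370/(10·10.7) + 1/√12554 = 0.109691 + 0.008925 = 0.118616
P80 = (1/0.118616)² = 8.4306² = 71.07 µm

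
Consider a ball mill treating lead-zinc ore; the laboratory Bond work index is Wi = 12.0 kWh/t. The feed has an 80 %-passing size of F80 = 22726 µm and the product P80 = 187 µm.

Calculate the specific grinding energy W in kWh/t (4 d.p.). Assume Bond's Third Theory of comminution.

W_Bond = 10·Wi·(1/√P₈₀ − 1/√F₈₀)
1/√187 = 0.073127;  1/√22726 = 0.006633
W = 10·12.0·(0.073127 − 0.006633) = 7.9793 kWh/t

W = 7.9793 kWh/t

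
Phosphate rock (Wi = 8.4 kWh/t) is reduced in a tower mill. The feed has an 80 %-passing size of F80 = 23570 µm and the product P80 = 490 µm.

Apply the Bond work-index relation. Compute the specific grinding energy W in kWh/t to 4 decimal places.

W = 3.2476 kWh/t

W = 10 Wi / √P80 − 10 Wi / √F80
1/√490 = 0.045175;  1/√23570 = 0.006514
W = 10·8.4·(0.045175 − 0.006514) = 3.2476 kWh/t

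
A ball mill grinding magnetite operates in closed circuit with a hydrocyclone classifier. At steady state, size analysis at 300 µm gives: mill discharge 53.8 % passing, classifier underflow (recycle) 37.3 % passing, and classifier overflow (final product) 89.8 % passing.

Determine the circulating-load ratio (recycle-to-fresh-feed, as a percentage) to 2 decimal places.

Mass balance on the −300 µm fraction:
Fd + Rd = Ru + Fo ⇒ R/F = (o−d)/(d−u)
r = (89.8 − 53.8)/(53.8 − 37.3) = 36.0/16.5 = 2.1818
CL = 100·r = 218.18 %

CL = 218.18 %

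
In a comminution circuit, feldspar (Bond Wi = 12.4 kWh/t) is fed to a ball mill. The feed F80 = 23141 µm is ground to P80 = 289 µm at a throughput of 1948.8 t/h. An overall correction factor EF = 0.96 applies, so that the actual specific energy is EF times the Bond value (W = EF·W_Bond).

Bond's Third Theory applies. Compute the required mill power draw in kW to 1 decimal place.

W = 10 Wi / √P80 − 10 Wi / √F80
W = 10·12.4·(1/√289 − 1/√23141) = 10·12.4·(0.052250) = 6.4790 kWh/t
Corrected W = EF·W_Bond = 0.96·6.4790 = 6.2198 kWh/t
Power = W × throughput = 6.2198 kWh/t × 1948.8 t/h = 12121.2 kW

P = 12121.2 kW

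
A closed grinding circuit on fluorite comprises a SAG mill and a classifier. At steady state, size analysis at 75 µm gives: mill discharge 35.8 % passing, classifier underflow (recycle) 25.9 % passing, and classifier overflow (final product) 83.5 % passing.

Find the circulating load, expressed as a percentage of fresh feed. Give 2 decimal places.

Let r = R/F. Size balance at 75 µm:
Fd + Rd = Ru + Fo ⇒ R/F = (o−d)/(d−u)
r = (83.5 − 35.8)/(35.8 − 25.9) = 47.7/9.9 = 4.8182
CL = 100·r = 481.82 %

CL = 481.82 %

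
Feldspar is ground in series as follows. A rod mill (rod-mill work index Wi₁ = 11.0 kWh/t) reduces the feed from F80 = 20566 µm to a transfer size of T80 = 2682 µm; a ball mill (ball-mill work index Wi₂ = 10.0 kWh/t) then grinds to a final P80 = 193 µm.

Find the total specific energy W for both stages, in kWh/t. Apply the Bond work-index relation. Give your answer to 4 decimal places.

W = 6.6242 kWh/t

W = 10 Wi (1/√P80 − 1/√F80)  [Bond]
Stage 1 (20566→2682 µm, Wi₁=11.0): W₁ = 10·11.0·(0.019309 − 0.006973) = 1.3570 kWh/t
Stage 2 (2682→193 µm, Wi₂=10.0): W₂ = 10·10.0·(0.071982 − 0.019309) = 5.2672 kWh/t
W = W₁ + W₂ = 1.3570 + 5.2672 = 6.6242 kWh/t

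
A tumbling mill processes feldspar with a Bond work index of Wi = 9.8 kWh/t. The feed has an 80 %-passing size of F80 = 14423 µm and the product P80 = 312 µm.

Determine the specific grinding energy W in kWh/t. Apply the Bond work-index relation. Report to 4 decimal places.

Bond: W = 10·Wi·(1/√P80 − 1/√F80)
1/√312 = 0.056614;  1/√14423 = 0.008327
W = 10·9.8·(0.056614 − 0.008327) = 4.7321 kWh/t

W = 4.7321 kWh/t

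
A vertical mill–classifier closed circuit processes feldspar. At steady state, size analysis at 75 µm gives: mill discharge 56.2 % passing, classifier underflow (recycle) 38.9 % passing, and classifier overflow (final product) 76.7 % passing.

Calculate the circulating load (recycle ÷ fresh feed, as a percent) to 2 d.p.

CL = 118.50 %

Classifier node, passing 75 µm:
d + r·d = r·u + o → r(d−u) = o−d
r = (76.7 − 56.2)/(56.2 − 38.9) = 20.5/17.3 = 1.1850
CL = 100·r = 118.50 %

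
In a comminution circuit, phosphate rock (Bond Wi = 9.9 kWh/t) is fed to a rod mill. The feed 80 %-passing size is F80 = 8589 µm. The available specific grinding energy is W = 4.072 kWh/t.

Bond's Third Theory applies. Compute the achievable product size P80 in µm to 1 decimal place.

W_Bond = 10·Wi·(1/√P₈₀ − 1/√F₈₀)
1/√P80 = 1/√F80 + W/(10·Wi)
  = 4.0720/(10·9.9) + 1/√8589 = 0.041131 + 0.010790 = 0.051921
P80 = (1/0.051921)² = 19.2598² = 370.94 µm

P80 = 370.9 µm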